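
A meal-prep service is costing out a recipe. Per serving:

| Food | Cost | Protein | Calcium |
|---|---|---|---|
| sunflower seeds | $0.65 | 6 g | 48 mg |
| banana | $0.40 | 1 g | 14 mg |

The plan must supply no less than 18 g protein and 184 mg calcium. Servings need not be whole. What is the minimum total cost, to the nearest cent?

$2.49

Minimising a linear cost over {protein ≥ 18, calcium ≥ 184, servings ≥ 0} — the optimum is at a vertex, using one or two foods.
sunflower seeds only: max(18/6, 184/48) = 3.833 servings → $2.49.
banana only: max(18/1, 184/14) = 18 servings → $7.20.
sunflower seeds + banana with both tight: 1.889 servings and 6.667 servings → $3.89.
So the least-cost plan costs $2.49.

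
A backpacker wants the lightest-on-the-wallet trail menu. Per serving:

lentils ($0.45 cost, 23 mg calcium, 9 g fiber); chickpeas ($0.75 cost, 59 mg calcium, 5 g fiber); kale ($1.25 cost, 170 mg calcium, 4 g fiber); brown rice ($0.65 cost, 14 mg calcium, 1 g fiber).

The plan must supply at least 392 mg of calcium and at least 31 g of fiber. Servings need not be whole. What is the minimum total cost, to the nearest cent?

The cheapest plan sits at a corner of the feasible region — with two constraints it uses at most two foods.
lentils only: max(392/23, 31/9) = 17.04 servings → $7.67.
chickpeas only: max(392/59, 31/5) = 6.644 servings → $4.98.
kale only: max(392/170, 31/4) = 7.75 servings → $9.69.
brown rice only: max(392/14, 31/1) = 31 servings → $20.15.
lentils + chickpeas with both targets exact would need a negative amount; discard.
lentils + kale with both tight: 2.574 servings and 1.958 servings → $3.61.
lentils + brown rice with both tight: 0.4078 servings and 27.33 servings → $17.95.
chickpeas + kale with both tight: 6.029 servings and 0.2134 servings → $4.79.
chickpeas + brown rice with both tight: 3.818 servings and 11.91 servings → $10.60.
kale + brown rice: intersection lies outside the first quadrant.
Cheapest feasible corner: $3.61.

$3.61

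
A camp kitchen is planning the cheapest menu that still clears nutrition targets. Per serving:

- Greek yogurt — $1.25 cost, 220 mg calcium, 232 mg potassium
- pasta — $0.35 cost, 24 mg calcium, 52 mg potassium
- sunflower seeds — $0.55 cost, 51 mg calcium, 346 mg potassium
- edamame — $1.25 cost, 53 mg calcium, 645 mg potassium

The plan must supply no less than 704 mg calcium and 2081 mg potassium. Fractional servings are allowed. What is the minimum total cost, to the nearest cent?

$5.19

With two linear requirements the optimum uses one or two foods; enumerate the corners.
Greek yogurt only: max(704/220, 2081/232) = 8.97 servings → $11.21.
pasta only: max(704/24, 2081/52) = 40.02 servings → $14.01.
sunflower seeds only: max(704/51, 2081/346) = 13.8 servings → $7.59.
edamame only: max(704/53, 2081/645) = 13.28 servings → $16.60.
Greek yogurt + pasta with both targets exact would need a negative amount; discard.
Greek yogurt + sunflower seeds with both tight: 2.138 servings and 4.581 servings → $5.19.
Greek yogurt + edamame with both tight: 2.653 servings and 2.272 servings → $6.16.
pasta + sunflower seeds with both tight: 24.32 servings and 2.36 servings → $9.81.
pasta + edamame with both tight: 27.02 servings and 1.048 servings → $10.77.
sunflower seeds + edamame with both targets exact would need a negative amount; discard.
Cheapest feasible corner: $5.19.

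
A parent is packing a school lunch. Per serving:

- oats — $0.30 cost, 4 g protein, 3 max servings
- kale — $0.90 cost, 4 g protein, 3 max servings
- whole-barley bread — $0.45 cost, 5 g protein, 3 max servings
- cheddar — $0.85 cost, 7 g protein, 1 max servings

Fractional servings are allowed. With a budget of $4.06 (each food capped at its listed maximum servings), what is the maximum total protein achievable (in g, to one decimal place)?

Protein per dollar: oats 13.33, whole-barley bread 11.11, cheddar 8.235, kale 4.444.
Take 3 servings of oats: spends $0.90, +12.0 g protein (running total 12.0 g).
Take 3 servings of whole-barley bread: spends $1.35, +15.0 g protein (running total 27.0 g).
Take 1 serving of cheddar: spends $0.85, +7.0 g protein (running total 34.0 g).
Take 1.067 servings of kale: spends $0.96, +4.3 g protein (running total 38.3 g).
Filling greedily by protein-per-dollar is optimal for one linear limit, giving 38.3 g.

38.3 g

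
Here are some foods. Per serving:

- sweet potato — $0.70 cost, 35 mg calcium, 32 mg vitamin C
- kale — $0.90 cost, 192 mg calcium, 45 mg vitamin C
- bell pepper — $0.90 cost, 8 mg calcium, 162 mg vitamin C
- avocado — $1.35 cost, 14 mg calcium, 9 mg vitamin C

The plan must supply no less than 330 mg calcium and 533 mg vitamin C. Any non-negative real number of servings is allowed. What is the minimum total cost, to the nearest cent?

This is a tiny linear program; its minimum lies at a vertex of the feasible set. List the vertices and price them.
sweet potato only: max(330/35, 533/32) = 16.66 servings → $11.66.
kale only: max(330/192, 533/45) = 11.84 servings → $10.66.
bell pepper only: max(330/8, 533/162) = 41.25 servings → $37.12.
avocado only: max(330/14, 533/9) = 59.22 servings → $79.95.
sweet potato + kale: intersection lies outside the first quadrant.
sweet potato + bell pepper with both tight: 9.087 servings and 1.495 servings → $7.71.
sweet potato + avocado with both targets exact would need a negative amount; discard.
kale + bell pepper with both tight: 1.6 servings and 2.846 servings → $4.00.
kale + avocado with both targets exact would need a negative amount; discard.
bell pepper + avocado with both tight: 2.046 servings and 22.4 servings → $32.08.
Cheapest feasible corner: $4.00.

$4.00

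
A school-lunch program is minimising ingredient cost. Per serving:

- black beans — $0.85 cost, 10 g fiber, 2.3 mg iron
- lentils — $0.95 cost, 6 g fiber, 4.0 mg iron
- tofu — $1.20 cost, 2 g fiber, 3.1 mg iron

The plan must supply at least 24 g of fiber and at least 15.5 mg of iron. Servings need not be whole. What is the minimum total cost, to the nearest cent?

$3.72

Two binding constraints pin down two serving amounts, so the optimal mix uses at most two foods. The candidates are each food alone (scaled to the tighter of fiber/iron) and each pair with both constraints tight.
black beans only: max(24/10, 15.5/2.3) = 6.739 servings → $5.73.
lentils only: max(24/6, 15.5/4.0) = 4 servings → $3.80.
tofu only: max(24/2, 15.5/3.1) = 12 servings → $14.40.
black beans + lentils with both tight: 0.1145 servings and 3.809 servings → $3.72.
black beans + tofu with both tight: 1.644 servings and 3.78 servings → $5.93.
lentils + tofu with both targets exact would need a negative amount; discard.
The minimum over all feasible corners is $3.72.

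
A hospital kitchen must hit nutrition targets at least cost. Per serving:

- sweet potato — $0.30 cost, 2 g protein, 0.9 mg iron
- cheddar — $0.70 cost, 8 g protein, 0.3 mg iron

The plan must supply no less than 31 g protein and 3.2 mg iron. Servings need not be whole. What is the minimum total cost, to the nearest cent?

At the optimum either one food covers both requirements or two foods hit both targets exactly; no other combination can be cheaper.
sweet potato only: max(31/2, 3.2/0.9) = 15.5 servings → $4.65.
cheddar only: max(31/8, 3.2/0.3) = 10.67 servings → $7.47.
sweet potato + cheddar with both tight: 2.47 servings and 3.258 servings → $3.02.
Cheapest feasible corner: $3.02.

$3.02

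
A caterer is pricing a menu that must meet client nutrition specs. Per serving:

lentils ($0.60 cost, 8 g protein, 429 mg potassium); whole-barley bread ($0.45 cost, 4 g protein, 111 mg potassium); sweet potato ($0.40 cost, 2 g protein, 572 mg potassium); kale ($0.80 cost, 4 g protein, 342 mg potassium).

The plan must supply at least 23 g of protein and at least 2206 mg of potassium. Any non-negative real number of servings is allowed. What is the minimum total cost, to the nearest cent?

$2.25

A basic optimal solution has at most two foods positive. Try each food alone and each pair with both targets met exactly.
lentils only: max(23/8, 2206/429) = 5.142 servings → $3.09.
whole-barley bread only: max(23/4, 2206/111) = 19.87 servings → $8.94.
sweet potato only: max(23/2, 2206/572) = 11.5 servings → $4.60.
kale only: max(23/4, 2206/342) = 6.45 servings → $5.16.
lentils + whole-barley bread: intersection lies outside the first quadrant.
lentils + sweet potato with both tight: 2.352 servings and 2.093 servings → $2.25.
lentils + kale: intersection lies outside the first quadrant.
whole-barley bread + sweet potato with both tight: 4.232 servings and 3.035 servings → $3.12.
whole-barley bread + kale: intersection lies outside the first quadrant.
sweet potato + kale with both tight: 0.5973 servings and 5.451 servings → $4.60.
So the least-cost plan costs $2.25.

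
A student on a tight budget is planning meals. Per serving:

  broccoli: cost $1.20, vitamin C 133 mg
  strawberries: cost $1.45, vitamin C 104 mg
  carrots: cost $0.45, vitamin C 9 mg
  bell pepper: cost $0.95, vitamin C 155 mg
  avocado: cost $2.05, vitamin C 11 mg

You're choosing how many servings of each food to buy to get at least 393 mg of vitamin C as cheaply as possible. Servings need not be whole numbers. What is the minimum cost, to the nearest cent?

Cost per mg of vitamin C: bell pepper $0.0061, broccoli $0.0090, strawberries $0.0139, carrots $0.0500, avocado $0.1864.
With no serving limits, use only bell pepper: 393 mg / 155 mg = 2.535 servings × $0.95 = $2.41.

$2.41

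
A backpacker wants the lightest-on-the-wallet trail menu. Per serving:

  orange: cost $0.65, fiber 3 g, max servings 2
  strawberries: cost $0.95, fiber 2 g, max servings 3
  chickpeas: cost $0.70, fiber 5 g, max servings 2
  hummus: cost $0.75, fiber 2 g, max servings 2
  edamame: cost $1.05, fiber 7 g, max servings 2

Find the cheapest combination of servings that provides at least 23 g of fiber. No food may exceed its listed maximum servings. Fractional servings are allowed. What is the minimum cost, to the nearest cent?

$3.35

Cost per g of fiber: chickpeas $0.1400, edamame $0.1500, orange $0.2167, hummus $0.3750, strawberries $0.4750.
Take 2 servings of chickpeas: +10.0 g fiber for $1.40 (total $1.40, still need 13.0 g).
Take 1.857 servings of edamame: +13.0 g fiber for $1.95 (total $3.35, still need 0.0 g).
Filling from the cheapest source first is optimal under one linear minimum: $3.35.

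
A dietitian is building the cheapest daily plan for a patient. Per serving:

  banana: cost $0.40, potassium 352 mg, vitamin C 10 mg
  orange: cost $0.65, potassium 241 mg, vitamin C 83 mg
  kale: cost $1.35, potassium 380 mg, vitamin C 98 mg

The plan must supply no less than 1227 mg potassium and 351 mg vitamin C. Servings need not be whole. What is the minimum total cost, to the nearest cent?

This is a tiny linear program; its minimum lies at a vertex of the feasible set. List the vertices and price them.
banana only: max(1227/352, 351/10) = 35.1 servings → $14.04.
orange only: max(1227/241, 351/83) = 5.091 servings → $3.31.
kale only: max(1227/380, 351/98) = 3.582 servings → $4.84.
banana + orange with both tight: 0.6435 servings and 4.151 servings → $2.96.
banana + kale: intersection lies outside the first quadrant.
orange + kale with both tight: 1.658 servings and 2.177 servings → $4.02.
The minimum over all feasible corners is $2.96.

$2.96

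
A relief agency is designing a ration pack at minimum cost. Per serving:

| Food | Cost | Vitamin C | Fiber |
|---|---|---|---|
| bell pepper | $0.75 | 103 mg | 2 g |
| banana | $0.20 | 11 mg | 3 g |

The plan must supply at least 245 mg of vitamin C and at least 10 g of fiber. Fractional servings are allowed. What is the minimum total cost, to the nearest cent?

At the optimum either one food covers both requirements or two foods hit both targets exactly; no other combination can be cheaper.
bell pepper only: max(245/103, 10/2) = 5 servings → $3.75.
banana only: max(245/11, 10/3) = 22.27 servings → $4.45.
bell pepper + banana with both tight: 2.178 servings and 1.882 servings → $2.01.
Cheapest feasible corner: $2.01.

$2.01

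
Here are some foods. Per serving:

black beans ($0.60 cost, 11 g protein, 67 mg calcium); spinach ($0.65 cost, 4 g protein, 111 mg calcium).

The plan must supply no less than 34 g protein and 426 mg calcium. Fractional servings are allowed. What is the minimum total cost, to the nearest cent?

This is a tiny linear program; its minimum lies at a vertex of the feasible set. List the vertices and price them.
black beans only: max(34/11, 426/67) = 6.358 servings → $3.81.
spinach only: max(34/4, 426/111) = 8.5 servings → $5.53.
black beans + spinach with both tight: 2.172 servings and 2.527 servings → $2.95.
Cheapest feasible corner: $2.95.

$2.95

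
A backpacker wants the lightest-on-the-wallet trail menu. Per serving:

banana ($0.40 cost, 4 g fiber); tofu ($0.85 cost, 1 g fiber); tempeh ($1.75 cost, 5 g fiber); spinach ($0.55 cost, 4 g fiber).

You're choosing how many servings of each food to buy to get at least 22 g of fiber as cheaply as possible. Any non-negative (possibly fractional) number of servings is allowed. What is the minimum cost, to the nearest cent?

Cost per g of fiber: banana $0.1000, spinach $0.1375, tempeh $0.3500, tofu $0.8500.
With no serving limits, use only banana: 22 g / 4 g = 5.5 servings × $0.40 = $2.20.

$2.20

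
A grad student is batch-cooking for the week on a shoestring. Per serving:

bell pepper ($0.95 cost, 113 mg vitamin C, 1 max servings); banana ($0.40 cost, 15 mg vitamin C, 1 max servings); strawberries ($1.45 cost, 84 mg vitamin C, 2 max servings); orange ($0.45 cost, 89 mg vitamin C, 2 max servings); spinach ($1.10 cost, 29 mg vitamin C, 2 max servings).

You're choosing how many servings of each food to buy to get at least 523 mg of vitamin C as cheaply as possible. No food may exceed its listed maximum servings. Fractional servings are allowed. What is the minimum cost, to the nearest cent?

$7.01

Cost per mg of vitamin C: orange $0.0051, bell pepper $0.0084, strawberries $0.0173, banana $0.0267, spinach $0.0379.
Take 2 servings of orange: +178.0 mg vitamin C for $0.90 (total $0.90, still need 345.0 mg).
Take 1 serving of bell pepper: +113.0 mg vitamin C for $0.95 (total $1.85, still need 232.0 mg).
Take 2 servings of strawberries: +168.0 mg vitamin C for $2.90 (total $4.75, still need 64.0 mg).
Take 1 serving of banana: +15.0 mg vitamin C for $0.40 (total $5.15, still need 49.0 mg).
Take 1.69 servings of spinach: +49.0 mg vitamin C for $1.86 (total $7.01, still need 0.0 mg).
Filling from the cheapest source first is optimal under one linear minimum: $7.01.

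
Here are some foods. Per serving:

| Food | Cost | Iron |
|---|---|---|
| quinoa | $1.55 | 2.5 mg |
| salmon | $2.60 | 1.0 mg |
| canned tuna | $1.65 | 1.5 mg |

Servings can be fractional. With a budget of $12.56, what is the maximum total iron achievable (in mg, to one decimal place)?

20.3 mg

Iron per dollar: quinoa 1.613, canned tuna 0.9091, salmon 0.3846.
With no serving limits, spend the whole cost allowance on quinoa: $12.56 / $1.55 × 2.5 mg = 20.3 mg.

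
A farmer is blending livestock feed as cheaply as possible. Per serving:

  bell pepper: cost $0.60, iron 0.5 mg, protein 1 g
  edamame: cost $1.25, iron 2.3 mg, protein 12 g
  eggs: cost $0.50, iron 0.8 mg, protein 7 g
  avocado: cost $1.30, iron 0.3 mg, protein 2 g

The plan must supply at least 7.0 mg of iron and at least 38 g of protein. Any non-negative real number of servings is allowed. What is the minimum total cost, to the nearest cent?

For a min-cost LP with two ≥-constraints, a basic feasible solution has at most two positive variables.
bell pepper only: max(7.0/0.5, 38/1) = 38 servings → $22.80.
edamame only: max(7.0/2.3, 38/12) = 3.167 servings → $3.96.
eggs only: max(7.0/0.8, 38/7) = 8.75 servings → $4.38.
avocado only: max(7.0/0.3, 38/2) = 23.33 servings → $30.33.
bell pepper + edamame with both targets exact would need a negative amount; discard.
bell pepper + eggs with both tight: 6.889 servings and 4.444 servings → $6.36.
bell pepper + avocado with both tight: 3.714 servings and 17.14 servings → $24.51.
edamame + eggs with both tight: 2.862 servings and 0.5231 servings → $3.84.
edamame + avocado with both tight: 2.6 servings and 3.4 servings → $7.67.
eggs + avocado with both targets exact would need a negative amount; discard.
Cheapest feasible corner: $3.84.

$3.84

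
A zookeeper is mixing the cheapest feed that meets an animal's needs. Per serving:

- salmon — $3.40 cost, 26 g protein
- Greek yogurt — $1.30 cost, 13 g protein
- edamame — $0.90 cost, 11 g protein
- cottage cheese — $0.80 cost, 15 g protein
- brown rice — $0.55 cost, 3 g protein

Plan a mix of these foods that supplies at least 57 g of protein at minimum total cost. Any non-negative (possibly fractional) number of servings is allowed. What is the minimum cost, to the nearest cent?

$3.04

Cost per g of protein: cottage cheese $0.0533, edamame $0.0818, Greek yogurt $0.1000, salmon $0.1308, brown rice $0.1833.
With no serving limits, use only cottage cheese: 57 g / 15 g = 3.8 servings × $0.80 = $3.04.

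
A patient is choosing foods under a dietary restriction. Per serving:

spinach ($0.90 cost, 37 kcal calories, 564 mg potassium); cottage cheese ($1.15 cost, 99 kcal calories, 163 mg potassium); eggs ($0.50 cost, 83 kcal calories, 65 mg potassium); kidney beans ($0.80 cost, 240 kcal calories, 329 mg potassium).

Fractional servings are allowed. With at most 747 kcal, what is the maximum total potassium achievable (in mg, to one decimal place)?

11386.7 mg

Potassium per kcal: spinach 15.24, cottage cheese 1.646, kidney beans 1.371, eggs 0.7831.
With no serving limits, spend the whole calories allowance on spinach: 747 kcal / 37 kcal × 564 mg = 11386.7 mg.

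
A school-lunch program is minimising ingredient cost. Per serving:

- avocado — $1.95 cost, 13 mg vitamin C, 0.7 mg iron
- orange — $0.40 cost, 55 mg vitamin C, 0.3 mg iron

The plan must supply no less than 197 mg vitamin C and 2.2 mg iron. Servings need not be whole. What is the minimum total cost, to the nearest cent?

$2.93

avocado only: max(197/13, 2.2/0.7) = 15.15 servings → $29.55.
orange only: max(197/55, 2.2/0.3) = 7.333 servings → $2.93.
avocado + orange with both tight: 1.789 servings and 3.159 servings → $4.75.
So the least-cost plan costs $2.93.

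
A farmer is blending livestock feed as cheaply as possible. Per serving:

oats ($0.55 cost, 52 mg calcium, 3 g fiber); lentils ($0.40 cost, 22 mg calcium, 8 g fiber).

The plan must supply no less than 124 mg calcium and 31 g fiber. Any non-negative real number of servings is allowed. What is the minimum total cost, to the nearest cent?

$1.90

Compare the cost at each extreme point of the feasible region.
oats only: max(124/52, 31/3) = 10.33 servings → $5.68.
lentils only: max(124/22, 31/8) = 5.636 servings → $2.25.
oats + lentils with both tight: 0.8857 servings and 3.543 servings → $1.90.
So the least-cost plan costs $1.90.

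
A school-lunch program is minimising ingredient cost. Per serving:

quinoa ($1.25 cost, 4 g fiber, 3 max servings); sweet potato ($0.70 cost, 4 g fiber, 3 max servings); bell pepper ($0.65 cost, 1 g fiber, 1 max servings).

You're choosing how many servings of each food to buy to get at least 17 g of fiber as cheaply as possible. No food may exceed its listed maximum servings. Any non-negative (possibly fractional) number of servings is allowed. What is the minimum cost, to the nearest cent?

Cost per g of fiber: sweet potato $0.1750, quinoa $0.3125, bell pepper $0.6500.
Take 3 servings of sweet potato: +12.0 g fiber for $2.10 (total $2.10, still need 5.0 g).
Take 1.25 servings of quinoa: +5.0 g fiber for $1.56 (total $3.66, still need 0.0 g).
Greedy by cheapest-per-g is optimal for a single linear constraint, so the minimum cost is $3.66.

$3.66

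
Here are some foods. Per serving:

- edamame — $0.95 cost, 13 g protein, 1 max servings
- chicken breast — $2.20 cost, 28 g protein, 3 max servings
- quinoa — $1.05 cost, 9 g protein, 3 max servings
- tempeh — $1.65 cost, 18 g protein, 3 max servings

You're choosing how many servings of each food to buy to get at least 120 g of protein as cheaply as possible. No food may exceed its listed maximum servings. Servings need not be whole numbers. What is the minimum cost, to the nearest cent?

Cost per g of protein: edamame $0.0731, chicken breast $0.0786, tempeh $0.0917, quinoa $0.1167.
Take 1 serving of edamame: +13.0 g protein for $0.95 (total $0.95, still need 107.0 g).
Take 3 servings of chicken breast: +84.0 g protein for $6.60 (total $7.55, still need 23.0 g).
Take 1.278 servings of tempeh: +23.0 g protein for $2.11 (total $9.66, still need 0.0 g).
Filling from the cheapest source first is optimal under one linear minimum: $9.66.

$9.66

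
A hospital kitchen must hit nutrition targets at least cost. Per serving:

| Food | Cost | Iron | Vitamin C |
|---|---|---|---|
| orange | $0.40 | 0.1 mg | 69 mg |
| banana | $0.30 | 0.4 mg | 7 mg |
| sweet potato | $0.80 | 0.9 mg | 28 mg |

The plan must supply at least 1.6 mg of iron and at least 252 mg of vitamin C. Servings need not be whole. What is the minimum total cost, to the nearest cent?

$2.28

This is a tiny linear program; its minimum lies at a vertex of the feasible set. List the vertices and price them.
orange only: max(1.6/0.1, 252/69) = 16 servings → $6.40.
banana only: max(1.6/0.4, 252/7) = 36 servings → $10.80.
sweet potato only: max(1.6/0.9, 252/28) = 9 servings → $7.20.
orange + banana with both tight: 3.331 servings and 3.167 servings → $2.28.
orange + sweet potato with both tight: 3.069 servings and 1.437 servings → $2.38.
banana + sweet potato: intersection lies outside the first quadrant.
Cheapest feasible corner: $2.28.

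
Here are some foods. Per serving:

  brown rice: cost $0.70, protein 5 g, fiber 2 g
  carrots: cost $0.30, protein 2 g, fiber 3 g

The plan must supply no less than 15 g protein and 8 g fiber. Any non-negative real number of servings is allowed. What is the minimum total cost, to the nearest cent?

$2.12

Check every corner: each single food scaled to meet both minima, and each pair solved so both constraints bind.
brown rice only: max(15/5, 8/2) = 4 servings → $2.80.
carrots only: max(15/2, 8/3) = 7.5 servings → $2.25.
brown rice + carrots with both tight: 2.636 servings and 0.9091 servings → $2.12.
So the least-cost plan costs $2.12.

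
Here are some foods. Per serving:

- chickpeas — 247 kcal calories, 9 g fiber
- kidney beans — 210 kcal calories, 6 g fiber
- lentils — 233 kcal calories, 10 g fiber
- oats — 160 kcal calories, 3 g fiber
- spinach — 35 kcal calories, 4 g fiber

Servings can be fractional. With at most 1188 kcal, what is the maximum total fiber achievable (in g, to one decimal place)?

135.8 g

Fiber per kcal: spinach 0.1143, lentils 0.04292, chickpeas 0.03644, kidney beans 0.02857, oats 0.01875.
With no serving limits, spend the whole calories allowance on spinach: 1188 kcal / 35 kcal × 4 g = 135.8 g.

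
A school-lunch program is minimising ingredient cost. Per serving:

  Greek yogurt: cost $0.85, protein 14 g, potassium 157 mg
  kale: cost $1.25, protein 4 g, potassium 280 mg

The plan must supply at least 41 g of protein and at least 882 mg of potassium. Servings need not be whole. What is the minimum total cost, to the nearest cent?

$4.30

At the optimum either one food covers both requirements or two foods hit both targets exactly; no other combination can be cheaper.
Greek yogurt only: max(41/14, 882/157) = 5.618 servings → $4.78.
kale only: max(41/4, 882/280) = 10.25 servings → $12.81.
Greek yogurt + kale with both tight: 2.416 servings and 1.796 servings → $4.30.
The minimum over all feasible corners is $4.30.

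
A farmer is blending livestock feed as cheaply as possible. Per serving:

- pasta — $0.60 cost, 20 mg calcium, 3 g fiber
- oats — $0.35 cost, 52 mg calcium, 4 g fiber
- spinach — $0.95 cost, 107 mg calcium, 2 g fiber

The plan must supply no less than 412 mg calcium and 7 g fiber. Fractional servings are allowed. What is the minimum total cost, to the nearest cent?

$2.77

The cheapest plan sits at a corner of the feasible region — with two constraints it uses at most two foods.
pasta only: max(412/20, 7/3) = 20.6 servings → $12.36.
oats only: max(412/52, 7/4) = 7.923 servings → $2.77.
spinach only: max(412/107, 7/2) = 3.85 servings → $3.66.
pasta + oats: intersection lies outside the first quadrant.
pasta + spinach: the both-tight solution has a negative serving — not a feasible corner.
oats + spinach: the both-tight solution has a negative serving — not a feasible corner.
So the least-cost plan costs $2.77.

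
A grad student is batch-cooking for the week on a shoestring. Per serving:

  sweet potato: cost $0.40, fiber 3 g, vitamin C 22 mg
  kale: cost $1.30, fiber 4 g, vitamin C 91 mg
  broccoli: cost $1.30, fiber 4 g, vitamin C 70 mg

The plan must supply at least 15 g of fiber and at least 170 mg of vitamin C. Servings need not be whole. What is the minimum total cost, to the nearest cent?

$2.75

sweet potato only: max(15/3, 170/22) = 7.727 servings → $3.09.
kale only: max(15/4, 170/91) = 3.75 servings → $4.88.
broccoli only: max(15/4, 170/70) = 3.75 servings → $4.88.
sweet potato + kale with both tight: 3.703 servings and 0.973 servings → $2.75.
sweet potato + broccoli with both tight: 3.033 servings and 1.475 servings → $3.13.
kale + broccoli: the both-tight solution has a negative serving — not a feasible corner.
Cheapest feasible corner: $2.75.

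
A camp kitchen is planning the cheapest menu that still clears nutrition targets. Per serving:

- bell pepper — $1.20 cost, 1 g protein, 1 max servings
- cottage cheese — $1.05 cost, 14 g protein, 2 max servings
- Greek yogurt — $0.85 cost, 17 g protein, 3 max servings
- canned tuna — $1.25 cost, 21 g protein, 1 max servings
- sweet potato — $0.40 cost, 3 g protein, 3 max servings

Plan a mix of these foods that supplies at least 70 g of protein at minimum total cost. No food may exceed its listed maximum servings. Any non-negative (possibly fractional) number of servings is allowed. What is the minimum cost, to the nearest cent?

Cost per g of protein: Greek yogurt $0.0500, canned tuna $0.0595, cottage cheese $0.0750, sweet potato $0.1333, bell pepper $1.2000.
Take 3 servings of Greek yogurt: +51.0 g protein for $2.55 (total $2.55, still need 19.0 g).
Take 0.9048 servings of canned tuna: +19.0 g protein for $1.13 (total $3.68, still need 0.0 g).
Filling from the cheapest source first is optimal under one linear minimum: $3.68.

$3.68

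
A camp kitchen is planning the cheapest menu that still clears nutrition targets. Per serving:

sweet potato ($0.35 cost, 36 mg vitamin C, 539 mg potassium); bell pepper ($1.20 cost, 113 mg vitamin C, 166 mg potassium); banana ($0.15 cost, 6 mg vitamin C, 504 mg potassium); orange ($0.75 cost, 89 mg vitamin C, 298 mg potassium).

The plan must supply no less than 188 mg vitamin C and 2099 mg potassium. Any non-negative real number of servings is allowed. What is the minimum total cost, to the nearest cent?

$1.75

The cheapest plan sits at a corner of the feasible region — with two constraints it uses at most two foods.
sweet potato only: max(188/36, 2099/539) = 5.222 servings → $1.83.
bell pepper only: max(188/113, 2099/166) = 12.64 servings → $15.17.
banana only: max(188/6, 2099/504) = 31.33 servings → $4.70.
orange only: max(188/89, 2099/298) = 7.044 servings → $5.28.
sweet potato + bell pepper with both tight: 3.75 servings and 0.4691 servings → $1.88.
sweet potato + banana with both targets exact would need a negative amount; discard.
sweet potato + orange with both tight: 3.512 servings and 0.6919 servings → $1.75.
bell pepper + banana with both tight: 1.468 servings and 3.681 servings → $2.31.
bell pepper + orange with both targets exact would need a negative amount; discard.
banana + orange with both tight: 3.037 servings and 1.908 servings → $1.89.
The minimum over all feasible corners is $1.75.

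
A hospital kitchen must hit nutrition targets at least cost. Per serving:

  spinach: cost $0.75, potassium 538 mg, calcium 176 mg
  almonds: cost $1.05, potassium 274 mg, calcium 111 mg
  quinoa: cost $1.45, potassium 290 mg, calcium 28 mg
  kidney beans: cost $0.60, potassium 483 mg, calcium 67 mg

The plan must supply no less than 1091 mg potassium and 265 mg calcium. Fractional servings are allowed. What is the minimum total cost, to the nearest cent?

The cheapest plan sits at a corner of the feasible region — with two constraints it uses at most two foods.
spinach only: max(1091/538, 265/176) = 2.028 servings → $1.52.
almonds only: max(1091/274, 265/111) = 3.982 servings → $4.18.
quinoa only: max(1091/290, 265/28) = 9.464 servings → $13.72.
kidney beans only: max(1091/483, 265/67) = 3.955 servings → $2.37.
spinach + almonds: intersection lies outside the first quadrant.
spinach + quinoa with both tight: 1.287 servings and 1.374 servings → $2.96.
spinach + kidney beans with both tight: 1.121 servings and 1.01 servings → $1.45.
almonds + quinoa with both tight: 1.888 servings and 1.978 servings → $4.85.
almonds + kidney beans with both tight: 1.557 servings and 1.375 servings → $2.46.
quinoa + kidney beans: intersection lies outside the first quadrant.
So the least-cost plan costs $1.45.

$1.45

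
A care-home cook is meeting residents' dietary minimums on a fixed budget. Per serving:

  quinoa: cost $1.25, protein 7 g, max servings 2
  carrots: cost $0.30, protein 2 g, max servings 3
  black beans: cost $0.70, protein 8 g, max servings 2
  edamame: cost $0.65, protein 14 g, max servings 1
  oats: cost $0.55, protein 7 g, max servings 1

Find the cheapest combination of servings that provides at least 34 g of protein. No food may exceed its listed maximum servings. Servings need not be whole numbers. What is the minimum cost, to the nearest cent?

$2.34

Cost per g of protein: edamame $0.0464, oats $0.0786, black beans $0.0875, carrots $0.1500, quinoa $0.1786.
Take 1 serving of edamame: +14.0 g protein for $0.65 (total $0.65, still need 20.0 g).
Take 1 serving of oats: +7.0 g protein for $0.55 (total $1.20, still need 13.0 g).
Take 1.625 servings of black beans: +13.0 g protein for $1.14 (total $2.34, still need 0.0 g).
Greedy by cheapest-per-g is optimal for a single linear constraint, so the minimum cost is $2.34.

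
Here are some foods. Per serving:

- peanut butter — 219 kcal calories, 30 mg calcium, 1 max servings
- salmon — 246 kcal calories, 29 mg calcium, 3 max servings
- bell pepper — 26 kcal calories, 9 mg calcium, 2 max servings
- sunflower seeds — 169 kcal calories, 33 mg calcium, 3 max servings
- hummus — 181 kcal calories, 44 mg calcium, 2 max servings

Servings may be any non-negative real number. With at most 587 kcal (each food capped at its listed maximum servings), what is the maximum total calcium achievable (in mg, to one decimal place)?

139.8 mg

Calcium per kcal: bell pepper 0.3462, hummus 0.2431, sunflower seeds 0.1953, peanut butter 0.137, salmon 0.1179.
Take 2 servings of bell pepper: uses 52 kcal, +18.0 mg calcium (running total 18.0 mg).
Take 2 servings of hummus: uses 362 kcal, +88.0 mg calcium (running total 106.0 mg).
Take 1.024 servings of sunflower seeds: uses 173 kcal, +33.8 mg calcium (running total 139.8 mg).
Greedy by best ratio exhausts the calories allowance optimally: 139.8 mg.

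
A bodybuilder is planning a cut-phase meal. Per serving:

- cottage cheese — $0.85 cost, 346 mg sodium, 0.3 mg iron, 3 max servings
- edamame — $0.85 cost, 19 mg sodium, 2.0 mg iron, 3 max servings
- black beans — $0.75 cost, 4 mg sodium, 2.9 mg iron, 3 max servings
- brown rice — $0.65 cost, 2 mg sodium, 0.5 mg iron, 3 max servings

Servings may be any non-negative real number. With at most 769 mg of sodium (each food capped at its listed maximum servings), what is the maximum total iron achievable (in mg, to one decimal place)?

16.8 mg

Iron per mg sodium: black beans 0.725, brown rice 0.25, edamame 0.1053, cottage cheese 0.0008671.
Take 3 servings of black beans: uses 12 mg sodium, +8.7 mg iron (running total 8.7 mg).
Take 3 servings of brown rice: uses 6 mg sodium, +1.5 mg iron (running total 10.2 mg).
Take 3 servings of edamame: uses 57 mg sodium, +6.0 mg iron (running total 16.2 mg).
Take 2.006 servings of cottage cheese: uses 694 mg sodium, +0.6 mg iron (running total 16.8 mg).
Filling greedily by iron-per-mg sodium is optimal for one linear limit, giving 16.8 mg.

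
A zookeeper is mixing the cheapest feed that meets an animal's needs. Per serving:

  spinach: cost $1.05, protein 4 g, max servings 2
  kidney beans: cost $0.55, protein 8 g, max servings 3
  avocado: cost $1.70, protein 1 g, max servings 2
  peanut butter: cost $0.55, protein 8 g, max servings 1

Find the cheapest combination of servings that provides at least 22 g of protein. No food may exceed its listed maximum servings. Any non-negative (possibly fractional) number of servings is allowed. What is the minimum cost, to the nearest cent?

$1.51

Cost per g of protein: kidney beans $0.0688, peanut butter $0.0688, spinach $0.2625, avocado $1.7000.
Take 2.75 servings of kidney beans: +22.0 g protein for $1.51 (total $1.51, still need 0.0 g).
Filling from the cheapest source first is optimal under one linear minimum: $1.51.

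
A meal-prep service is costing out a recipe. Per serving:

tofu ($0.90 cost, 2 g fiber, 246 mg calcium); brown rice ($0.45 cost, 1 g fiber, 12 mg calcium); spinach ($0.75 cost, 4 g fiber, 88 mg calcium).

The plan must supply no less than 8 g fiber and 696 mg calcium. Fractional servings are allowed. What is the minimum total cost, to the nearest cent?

A basic optimal solution has at most two foods positive. Try each food alone and each pair with both targets met exactly.
tofu only: max(8/2, 696/246) = 4 servings → $3.60.
brown rice only: max(8/1, 696/12) = 58 servings → $26.10.
spinach only: max(8/4, 696/88) = 7.909 servings → $5.93.
tofu + brown rice with both tight: 2.703 servings and 2.595 servings → $3.60.
tofu + spinach with both tight: 2.574 servings and 0.7129 servings → $2.85.
brown rice + spinach with both targets exact would need a negative amount; discard.
Cheapest feasible corner: $2.85.

$2.85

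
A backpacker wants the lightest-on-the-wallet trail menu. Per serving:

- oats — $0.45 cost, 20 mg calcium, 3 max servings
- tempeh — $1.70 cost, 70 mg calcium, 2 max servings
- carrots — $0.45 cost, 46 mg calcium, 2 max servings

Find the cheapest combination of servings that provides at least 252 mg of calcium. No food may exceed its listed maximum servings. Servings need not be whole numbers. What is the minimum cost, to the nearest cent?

$4.68

Cost per mg of calcium: carrots $0.0098, oats $0.0225, tempeh $0.0243.
Take 2 servings of carrots: +92.0 mg calcium for $0.90 (total $0.90, still need 160.0 mg).
Take 3 servings of oats: +60.0 mg calcium for $1.35 (total $2.25, still need 100.0 mg).
Take 1.429 servings of tempeh: +100.0 mg calcium for $2.43 (total $4.68, still need 0.0 mg).
Greedy by cheapest-per-mg is optimal for a single linear constraint, so the minimum cost is $4.68.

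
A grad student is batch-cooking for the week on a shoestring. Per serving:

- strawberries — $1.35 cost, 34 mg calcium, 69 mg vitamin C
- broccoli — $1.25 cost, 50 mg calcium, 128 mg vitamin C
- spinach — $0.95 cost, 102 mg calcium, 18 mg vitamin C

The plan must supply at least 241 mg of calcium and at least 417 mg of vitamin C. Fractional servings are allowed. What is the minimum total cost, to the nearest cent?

This is a tiny linear program; its minimum lies at a vertex of the feasible set. List the vertices and price them.
strawberries only: max(241/34, 417/69) = 7.088 servings → $9.57.
broccoli only: max(241/50, 417/128) = 4.82 servings → $6.03.
spinach only: max(241/102, 417/18) = 23.17 servings → $22.01.
strawberries + broccoli: the both-tight solution has a negative serving — not a feasible corner.
strawberries + spinach with both tight: 5.944 servings and 0.3814 servings → $8.39.
broccoli + spinach with both tight: 3.142 servings and 0.8225 servings → $4.71.
Cheapest feasible corner: $4.71.

$4.71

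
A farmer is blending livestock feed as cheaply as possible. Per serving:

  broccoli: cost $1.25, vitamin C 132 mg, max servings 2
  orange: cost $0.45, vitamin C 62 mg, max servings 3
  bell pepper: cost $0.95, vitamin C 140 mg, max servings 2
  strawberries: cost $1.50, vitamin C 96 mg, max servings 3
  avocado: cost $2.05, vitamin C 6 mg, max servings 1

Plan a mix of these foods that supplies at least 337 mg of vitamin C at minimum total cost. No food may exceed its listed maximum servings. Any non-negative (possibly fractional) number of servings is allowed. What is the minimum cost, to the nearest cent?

$2.31

Cost per mg of vitamin C: bell pepper $0.0068, orange $0.0073, broccoli $0.0095, strawberries $0.0156, avocado $0.3417.
Take 2 servings of bell pepper: +280.0 mg vitamin C for $1.90 (total $1.90, still need 57.0 mg).
Take 0.9194 servings of orange: +57.0 mg vitamin C for $0.41 (total $2.31, still need 0.0 mg).
Greedy by cheapest-per-mg is optimal for a single linear constraint, so the minimum cost is $2.31.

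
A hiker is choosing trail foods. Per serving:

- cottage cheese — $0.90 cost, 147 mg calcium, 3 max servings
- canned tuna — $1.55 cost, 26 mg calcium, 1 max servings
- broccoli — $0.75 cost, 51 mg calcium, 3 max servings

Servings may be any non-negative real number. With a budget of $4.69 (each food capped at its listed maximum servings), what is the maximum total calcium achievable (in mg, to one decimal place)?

576.3 mg

Calcium per dollar: cottage cheese 163.3, broccoli 68, canned tuna 16.77.
Take 3 servings of cottage cheese: spends $2.70, +441.0 mg calcium (running total 441.0 mg).
Take 2.653 servings of broccoli: spends $1.99, +135.3 mg calcium (running total 576.3 mg).
Filling greedily by calcium-per-dollar is optimal for one linear limit, giving 576.3 mg.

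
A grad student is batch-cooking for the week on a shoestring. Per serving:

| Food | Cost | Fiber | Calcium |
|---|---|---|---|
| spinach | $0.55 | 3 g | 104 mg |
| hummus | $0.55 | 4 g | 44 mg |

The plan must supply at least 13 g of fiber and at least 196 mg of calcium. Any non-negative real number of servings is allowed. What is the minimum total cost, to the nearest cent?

This is a tiny linear program; its minimum lies at a vertex of the feasible set. List the vertices and price them.
spinach only: max(13/3, 196/104) = 4.333 servings → $2.38.
hummus only: max(13/4, 196/44) = 4.455 servings → $2.45.
spinach + hummus with both tight: 0.7465 servings and 2.69 servings → $1.89.
The minimum over all feasible corners is $1.89.

$1.89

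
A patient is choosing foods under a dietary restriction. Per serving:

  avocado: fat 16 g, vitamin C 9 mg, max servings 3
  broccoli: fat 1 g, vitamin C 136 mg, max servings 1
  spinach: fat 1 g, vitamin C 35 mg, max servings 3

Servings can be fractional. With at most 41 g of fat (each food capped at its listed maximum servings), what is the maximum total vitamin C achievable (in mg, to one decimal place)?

Vitamin C per g fat: broccoli 136, spinach 35, avocado 0.5625.
Take 1 serving of broccoli: uses 1 g fat, +136.0 mg vitamin C (running total 136.0 mg).
Take 3 servings of spinach: uses 3 g fat, +105.0 mg vitamin C (running total 241.0 mg).
Take 2.312 servings of avocado: uses 37 g fat, +20.8 mg vitamin C (running total 261.8 mg).
Greedy by best ratio exhausts the fat allowance optimally: 261.8 mg.

261.8 mg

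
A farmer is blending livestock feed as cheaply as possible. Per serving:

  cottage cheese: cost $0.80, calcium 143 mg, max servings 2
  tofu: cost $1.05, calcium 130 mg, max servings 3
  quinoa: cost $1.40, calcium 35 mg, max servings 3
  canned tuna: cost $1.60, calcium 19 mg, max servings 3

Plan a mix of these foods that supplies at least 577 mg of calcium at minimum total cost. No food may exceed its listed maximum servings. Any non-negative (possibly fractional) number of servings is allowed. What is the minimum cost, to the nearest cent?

$3.95

Cost per mg of calcium: cottage cheese $0.0056, tofu $0.0081, quinoa $0.0400, canned tuna $0.0842.
Take 2 servings of cottage cheese: +286.0 mg calcium for $1.60 (total $1.60, still need 291.0 mg).
Take 2.238 servings of tofu: +291.0 mg calcium for $2.35 (total $3.95, still need 0.0 mg).
Filling from the cheapest source first is optimal under one linear minimum: $3.95.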